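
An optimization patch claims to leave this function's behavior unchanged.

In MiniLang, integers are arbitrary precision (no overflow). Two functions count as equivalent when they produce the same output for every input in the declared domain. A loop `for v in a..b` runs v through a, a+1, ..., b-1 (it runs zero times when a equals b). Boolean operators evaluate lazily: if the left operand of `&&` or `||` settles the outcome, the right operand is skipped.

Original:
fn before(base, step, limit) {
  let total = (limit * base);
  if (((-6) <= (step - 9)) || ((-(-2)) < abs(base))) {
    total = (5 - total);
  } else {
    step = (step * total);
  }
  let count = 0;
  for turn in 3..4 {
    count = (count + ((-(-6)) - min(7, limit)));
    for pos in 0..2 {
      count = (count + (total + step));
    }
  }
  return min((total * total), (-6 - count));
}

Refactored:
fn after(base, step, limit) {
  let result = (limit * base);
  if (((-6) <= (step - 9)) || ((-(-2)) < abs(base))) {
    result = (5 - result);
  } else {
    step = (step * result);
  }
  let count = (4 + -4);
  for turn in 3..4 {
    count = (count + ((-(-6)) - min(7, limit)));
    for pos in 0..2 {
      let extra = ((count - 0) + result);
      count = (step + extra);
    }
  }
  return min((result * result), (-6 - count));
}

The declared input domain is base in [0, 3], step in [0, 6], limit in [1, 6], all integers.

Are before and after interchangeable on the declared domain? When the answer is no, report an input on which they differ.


Comparing the listings, the differences include: local variable names differ; and arithmetic usage differs; and statement counts differ; and constant usage differs.
As a probe, take base=3, step=6, limit=2: before runs total := 6 | (((-6) <= (step - 9)) || ((-(-2)) < abs(base))): true | total := -1 | count := 0 | iter turn=3: | count := 4 | iter pos=0: | count := 9 | iter pos=1: | count := 14 | result -20; after runs result := 6 | (((-6) <= (step - 9)) || ((-(-2)) < abs(base))): true | result := -1 | count := 0 | iter turn=3: | count := 4 | iter pos=0: | extra := 3 | count := 9 | iter pos=1: | extra := 8 | count := 14 | result -20; both end at -20.
Across all 168 domain points the two functions coincide.
verdict: equivalent


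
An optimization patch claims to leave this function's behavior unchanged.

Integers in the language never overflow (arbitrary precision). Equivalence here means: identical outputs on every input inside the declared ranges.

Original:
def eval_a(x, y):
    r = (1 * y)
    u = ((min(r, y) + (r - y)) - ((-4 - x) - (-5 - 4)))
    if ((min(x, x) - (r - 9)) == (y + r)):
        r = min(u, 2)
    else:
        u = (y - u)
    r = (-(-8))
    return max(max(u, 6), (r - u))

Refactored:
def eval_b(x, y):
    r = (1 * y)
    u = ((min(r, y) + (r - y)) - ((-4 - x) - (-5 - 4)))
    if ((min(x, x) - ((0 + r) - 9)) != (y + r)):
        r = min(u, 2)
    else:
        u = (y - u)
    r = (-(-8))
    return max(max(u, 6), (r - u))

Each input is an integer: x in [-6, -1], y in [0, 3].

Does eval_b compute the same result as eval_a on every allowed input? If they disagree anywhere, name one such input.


There is a counterexample at x=-6, y=0: 11 on one side, 19 on the other.
eval_a: r := 0 | u := -11 | ((min(x, x) - (r - 9)) == (y + r)): false | u := 11 | r := 8 | result 11
eval_b: r := 0 | u := -11 | ((min(x, x) - ((0 + r) - 9)) != (y + r)): true | r := -11 | r := 8 | result 19
verdict: not equivalent; witness: x=-6, y=0


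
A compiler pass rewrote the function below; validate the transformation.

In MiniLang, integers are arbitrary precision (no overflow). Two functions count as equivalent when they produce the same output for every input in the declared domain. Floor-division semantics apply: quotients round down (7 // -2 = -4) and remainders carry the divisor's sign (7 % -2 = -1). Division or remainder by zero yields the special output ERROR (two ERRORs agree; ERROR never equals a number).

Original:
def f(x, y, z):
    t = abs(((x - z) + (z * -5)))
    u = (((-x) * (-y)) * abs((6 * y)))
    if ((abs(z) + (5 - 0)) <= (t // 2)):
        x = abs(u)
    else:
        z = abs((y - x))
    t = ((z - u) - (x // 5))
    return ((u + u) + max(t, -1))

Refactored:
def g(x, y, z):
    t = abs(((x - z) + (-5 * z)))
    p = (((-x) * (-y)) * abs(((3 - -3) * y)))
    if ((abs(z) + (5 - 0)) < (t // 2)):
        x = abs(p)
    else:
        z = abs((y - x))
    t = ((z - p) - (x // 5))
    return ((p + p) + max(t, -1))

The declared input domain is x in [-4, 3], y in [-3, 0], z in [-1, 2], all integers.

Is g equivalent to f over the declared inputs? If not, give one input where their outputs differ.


Run the pair on x=-3, y=0, z=2.
f: t = 15; u = 0; ((abs(z) + (5 - 0)) <= (t // 2)) -> true; x = 0; t = 2; return 2
g: t = 15; p = 0; ((abs(z) + (5 - 0)) < (t // 2)) -> false; z = 3; t = 4; return 4
2 vs 4 — the two versions disagree here.
verdict: not equivalent; witness: x=-3, y=0, z=2


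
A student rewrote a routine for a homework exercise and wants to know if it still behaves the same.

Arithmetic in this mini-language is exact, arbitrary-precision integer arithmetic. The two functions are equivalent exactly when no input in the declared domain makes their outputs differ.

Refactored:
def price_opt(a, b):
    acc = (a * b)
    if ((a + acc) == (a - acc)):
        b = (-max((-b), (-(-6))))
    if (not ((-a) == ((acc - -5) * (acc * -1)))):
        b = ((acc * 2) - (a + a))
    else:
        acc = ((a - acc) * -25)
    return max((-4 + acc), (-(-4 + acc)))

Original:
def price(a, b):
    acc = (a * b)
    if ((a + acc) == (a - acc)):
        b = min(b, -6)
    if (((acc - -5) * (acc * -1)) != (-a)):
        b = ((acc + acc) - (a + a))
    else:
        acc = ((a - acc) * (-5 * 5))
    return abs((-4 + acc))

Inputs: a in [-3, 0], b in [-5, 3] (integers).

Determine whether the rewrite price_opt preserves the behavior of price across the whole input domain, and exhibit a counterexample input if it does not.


This is a faithful refactor — constant usage differs, plus min/max/abs usage differs, plus boolean connective usage differs, plus comparison usage differs, but the computed results match everywhere.
Tracing a=0, b=1: price: acc=0, then ((a + acc) == (a - acc)) is true, then b=-6, then (((acc - -5) * (acc * -1)) != (-a)) is false, then acc=0, then returns 4 | price_opt: acc=0, then ((a + acc) == (a - acc)) is true, then b=-6, then (not ((-a) == ((acc - -5) * (acc * -1)))) is false, then acc=0, then returns 4 — matching result 4.
Sweeping the whole domain (36 inputs) finds no disagreement.
verdict: equivalent


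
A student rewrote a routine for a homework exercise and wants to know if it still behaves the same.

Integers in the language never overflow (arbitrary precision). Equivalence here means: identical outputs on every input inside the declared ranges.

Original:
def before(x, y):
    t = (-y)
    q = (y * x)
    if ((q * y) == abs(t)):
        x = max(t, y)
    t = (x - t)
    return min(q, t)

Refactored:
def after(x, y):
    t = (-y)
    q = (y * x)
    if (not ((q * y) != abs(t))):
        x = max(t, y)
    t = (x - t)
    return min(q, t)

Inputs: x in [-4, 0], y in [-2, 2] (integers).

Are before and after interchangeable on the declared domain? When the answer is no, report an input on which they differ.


Side by side, the visible changes include: comparison usage differs; boolean connective usage differs.
One worked example (x=-3, y=-2) — before: t becomes 2; next q becomes 6; next ((q * y) == abs(t)) evaluates to false; next t becomes -5; next final value -5; after: t becomes 2; next q becomes 6; next (not ((q * y) != abs(t))) evaluates to false; next t becomes -5; next final value -5; agreement on -5.
Across all 25 domain points the two functions coincide.
verdict: equivalent


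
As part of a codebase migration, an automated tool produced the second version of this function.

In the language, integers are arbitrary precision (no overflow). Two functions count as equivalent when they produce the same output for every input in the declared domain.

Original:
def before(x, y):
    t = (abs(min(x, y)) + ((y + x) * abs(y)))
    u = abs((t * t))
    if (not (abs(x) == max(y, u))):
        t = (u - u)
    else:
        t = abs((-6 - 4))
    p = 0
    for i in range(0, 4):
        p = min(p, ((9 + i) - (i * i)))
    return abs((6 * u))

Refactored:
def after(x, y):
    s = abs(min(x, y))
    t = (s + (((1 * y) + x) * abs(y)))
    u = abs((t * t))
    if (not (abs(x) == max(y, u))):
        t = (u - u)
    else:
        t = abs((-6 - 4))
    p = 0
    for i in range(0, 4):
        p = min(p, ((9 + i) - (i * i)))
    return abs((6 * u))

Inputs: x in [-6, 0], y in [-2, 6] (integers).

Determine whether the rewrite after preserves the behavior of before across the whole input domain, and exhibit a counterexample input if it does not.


This is a faithful refactor — constant usage differs, arithmetic usage differs, statement counts differ, local variable names differ, but the computed results match everywhere.
Tracing x=-5, y=-2: before: t := -9 | u := 81 | (not (abs(x) == max(y, u))): true | t := 0 | p := 0 | iter i=0: | p := 0 | iter i=1: | p := 0 | iter i=2: | p := 0 | iter i=3: | p := 0 | result 486 | after: s := 5 | t := -9 | u := 81 | (not (abs(x) == max(y, u))): true | t := 0 | p := 0 | iter i=0: | p := 0 | iter i=1: | p := 0 | iter i=2: | p := 0 | iter i=3: | p := 0 | result 486 — matching result 486.
Sweeping the whole domain (63 inputs) finds no disagreement.
verdict: equivalent


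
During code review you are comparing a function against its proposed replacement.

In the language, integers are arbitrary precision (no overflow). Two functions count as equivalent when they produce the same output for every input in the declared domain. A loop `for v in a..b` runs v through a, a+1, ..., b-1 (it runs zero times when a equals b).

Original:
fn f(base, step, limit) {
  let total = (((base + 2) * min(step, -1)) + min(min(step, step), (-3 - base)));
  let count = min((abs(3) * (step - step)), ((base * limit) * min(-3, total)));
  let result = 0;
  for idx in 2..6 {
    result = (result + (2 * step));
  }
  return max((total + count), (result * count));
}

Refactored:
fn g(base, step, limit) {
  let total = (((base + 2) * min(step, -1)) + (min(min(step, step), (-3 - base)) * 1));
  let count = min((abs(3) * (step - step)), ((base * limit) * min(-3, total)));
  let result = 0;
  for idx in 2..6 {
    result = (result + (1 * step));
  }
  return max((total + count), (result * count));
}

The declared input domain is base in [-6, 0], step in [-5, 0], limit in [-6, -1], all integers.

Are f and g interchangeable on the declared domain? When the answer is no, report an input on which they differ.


There is a counterexample at base=-6, step=-5, limit=-6: 4320 on one side, 2160 on the other.
f: total := 15 | count := -108 | result := 0 | iter idx=2: | result := -10 | iter idx=3: | result := -20 | iter idx=4: | result := -30 | iter idx=5: | result := -40 | result 4320
g: total := 15 | count := -108 | result := 0 | iter idx=2: | result := -5 | iter idx=3: | result := -10 | iter idx=4: | result := -15 | iter idx=5: | result := -20 | result 2160
verdict: not equivalent; witness: base=-6, step=-5, limit=-6


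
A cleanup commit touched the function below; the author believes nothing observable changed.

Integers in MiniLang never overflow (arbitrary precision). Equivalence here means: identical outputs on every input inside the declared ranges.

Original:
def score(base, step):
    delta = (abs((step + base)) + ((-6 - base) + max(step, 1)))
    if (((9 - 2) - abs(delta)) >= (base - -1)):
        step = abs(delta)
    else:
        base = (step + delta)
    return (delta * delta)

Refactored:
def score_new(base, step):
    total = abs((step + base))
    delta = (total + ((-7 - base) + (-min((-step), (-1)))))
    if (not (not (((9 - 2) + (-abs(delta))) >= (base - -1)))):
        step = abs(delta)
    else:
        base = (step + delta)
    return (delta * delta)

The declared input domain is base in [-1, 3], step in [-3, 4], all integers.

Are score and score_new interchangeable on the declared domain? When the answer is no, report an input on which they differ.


Consider the input base=-1, step=-3.
score: delta becomes 0; next (((9 - 2) - abs(delta)) >= (base - -1)) evaluates to true; next step becomes 0; next final value 0
score_new: total becomes 4; next delta becomes -1; next (not (not (((9 - 2) + (-abs(delta))) >= (base - -1)))) evaluates to true; next step becomes 1; next final value 1
0 and 1 differ, so these are not the same function on this domain.
verdict: not equivalent; witness: base=-1, step=-3


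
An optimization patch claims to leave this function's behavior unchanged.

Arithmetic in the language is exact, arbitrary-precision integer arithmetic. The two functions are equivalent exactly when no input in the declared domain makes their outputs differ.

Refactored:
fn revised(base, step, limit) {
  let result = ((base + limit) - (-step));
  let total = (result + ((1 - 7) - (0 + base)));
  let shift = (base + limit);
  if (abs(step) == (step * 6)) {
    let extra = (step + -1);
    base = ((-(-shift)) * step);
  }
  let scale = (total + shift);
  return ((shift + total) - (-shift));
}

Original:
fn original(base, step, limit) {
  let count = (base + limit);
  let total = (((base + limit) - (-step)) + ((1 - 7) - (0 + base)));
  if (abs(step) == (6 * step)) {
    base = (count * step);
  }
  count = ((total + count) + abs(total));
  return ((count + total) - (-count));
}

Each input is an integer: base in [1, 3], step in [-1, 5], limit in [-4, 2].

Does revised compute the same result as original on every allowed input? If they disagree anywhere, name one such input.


The rewrite breaks on base=1, step=5, limit=2, where the results are 11 and 7.
original: count becomes 3; next total becomes 1; next (abs(step) == (6 * step)) evaluates to false; next count becomes 5; next final value 11
revised: result becomes 8; next total becomes 1; next shift becomes 3; next (abs(step) == (step * 6)) evaluates to false; next scale becomes 4; next final value 7
verdict: not equivalent; witness: base=1, step=5, limit=2


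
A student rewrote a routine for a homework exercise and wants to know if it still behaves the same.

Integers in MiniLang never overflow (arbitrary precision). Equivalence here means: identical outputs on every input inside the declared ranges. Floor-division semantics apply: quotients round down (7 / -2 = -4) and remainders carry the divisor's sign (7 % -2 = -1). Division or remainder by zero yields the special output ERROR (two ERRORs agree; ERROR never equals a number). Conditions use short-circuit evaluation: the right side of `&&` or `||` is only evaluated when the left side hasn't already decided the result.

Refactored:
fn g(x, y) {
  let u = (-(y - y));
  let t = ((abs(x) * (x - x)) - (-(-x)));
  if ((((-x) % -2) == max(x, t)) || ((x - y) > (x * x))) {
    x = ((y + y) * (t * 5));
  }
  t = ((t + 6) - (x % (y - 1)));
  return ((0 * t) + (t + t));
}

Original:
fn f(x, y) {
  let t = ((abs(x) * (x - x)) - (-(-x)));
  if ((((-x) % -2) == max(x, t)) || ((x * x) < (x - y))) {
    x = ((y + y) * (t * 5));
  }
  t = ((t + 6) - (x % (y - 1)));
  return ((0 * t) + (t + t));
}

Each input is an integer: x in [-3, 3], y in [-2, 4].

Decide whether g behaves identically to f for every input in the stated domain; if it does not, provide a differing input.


Equivalent — the differences include statement counts differ; comparison usage differs; local variable names differ; arithmetic usage differs, yet no declared input distinguishes the two.
Spot check at x=0, y=-1 — f: t=0, then ((((-x) % -2) == max(x, t)) || ((x * x) < (x - y))) is true, then x=0, then t=6, then returns 12. g: u=0, then t=0, then ((((-x) % -2) == max(x, t)) || ((x - y) > (x * x))) is true, then x=0, then t=6, then returns 12. Both give 12.
Checked all 49 inputs in the declared domain: the outputs agree on every one.
verdict: equivalent


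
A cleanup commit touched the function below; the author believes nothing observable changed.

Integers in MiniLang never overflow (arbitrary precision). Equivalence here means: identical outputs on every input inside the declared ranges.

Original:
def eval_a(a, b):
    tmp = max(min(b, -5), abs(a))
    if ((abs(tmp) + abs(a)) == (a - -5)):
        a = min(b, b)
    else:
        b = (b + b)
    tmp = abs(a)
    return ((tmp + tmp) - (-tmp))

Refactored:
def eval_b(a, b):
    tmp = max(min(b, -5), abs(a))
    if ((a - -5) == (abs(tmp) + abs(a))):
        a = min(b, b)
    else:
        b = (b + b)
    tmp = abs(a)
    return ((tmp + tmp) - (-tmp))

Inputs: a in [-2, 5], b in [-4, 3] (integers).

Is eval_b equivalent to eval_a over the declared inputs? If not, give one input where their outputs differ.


This is a faithful refactor — same computation, different form, but the computed results match everywhere.
As a probe, take a=4, b=3: eval_a runs tmp=4, then ((abs(tmp) + abs(a)) == (a - -5)) is false, then b=6, then tmp=4, then returns 12; eval_b runs tmp=4, then ((a - -5) == (abs(tmp) + abs(a))) is false, then b=6, then tmp=4, then returns 12; both end at 12.
An exhaustive pass over the 64 declared inputs shows identical outputs.
verdict: equivalent


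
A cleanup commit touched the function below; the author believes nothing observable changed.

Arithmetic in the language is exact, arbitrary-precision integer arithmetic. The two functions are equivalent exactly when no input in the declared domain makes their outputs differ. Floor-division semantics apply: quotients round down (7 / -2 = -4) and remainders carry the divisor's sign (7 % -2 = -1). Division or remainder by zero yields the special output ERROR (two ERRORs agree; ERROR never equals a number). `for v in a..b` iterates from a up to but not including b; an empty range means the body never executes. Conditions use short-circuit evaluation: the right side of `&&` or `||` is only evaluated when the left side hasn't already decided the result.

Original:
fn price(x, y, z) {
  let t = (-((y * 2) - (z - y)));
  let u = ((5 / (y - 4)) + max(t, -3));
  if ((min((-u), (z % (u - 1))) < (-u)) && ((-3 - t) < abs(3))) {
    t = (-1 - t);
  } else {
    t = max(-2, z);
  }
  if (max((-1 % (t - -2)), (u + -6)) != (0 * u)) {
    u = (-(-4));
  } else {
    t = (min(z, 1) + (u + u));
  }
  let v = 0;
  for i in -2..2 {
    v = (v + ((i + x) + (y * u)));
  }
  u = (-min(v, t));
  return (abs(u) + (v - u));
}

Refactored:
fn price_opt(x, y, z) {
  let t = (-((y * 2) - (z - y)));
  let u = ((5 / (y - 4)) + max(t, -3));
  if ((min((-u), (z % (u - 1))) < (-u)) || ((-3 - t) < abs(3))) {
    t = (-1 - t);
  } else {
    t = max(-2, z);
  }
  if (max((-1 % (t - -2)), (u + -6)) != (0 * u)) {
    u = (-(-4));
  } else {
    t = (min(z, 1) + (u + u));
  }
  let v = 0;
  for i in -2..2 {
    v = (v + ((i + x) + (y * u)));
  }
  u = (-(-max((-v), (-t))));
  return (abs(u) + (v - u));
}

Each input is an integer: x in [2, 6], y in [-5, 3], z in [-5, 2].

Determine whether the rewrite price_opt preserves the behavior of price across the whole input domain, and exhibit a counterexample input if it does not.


These are not equivalent — on x=2, y=-5, z=-5 the outputs split (ERROR vs -74).
price: t becomes 10; next u becomes 9; next ((min((-u), (z % (u - 1))) < (-u)) && ((-3 - t) < abs(3))) evaluates to false; next t becomes -2; next hits division by zero so the output is ERROR
price_opt: t becomes 10; next u becomes 9; next ((min((-u), (z % (u - 1))) < (-u)) || ((-3 - t) < abs(3))) evaluates to true; next t becomes -11; next (max((-1 % (t - -2)), (u + -6)) != (0 * u)) evaluates to true; next u becomes 4; next v becomes 0; next at i=-2:; next v becomes -20; next at i=-1:; next v becomes -39; next at i=0:; next v becomes -57; next at i=1:; next v becomes -74; next u becomes 74; next final value -74
verdict: not equivalent; witness: x=2, y=-5, z=-5


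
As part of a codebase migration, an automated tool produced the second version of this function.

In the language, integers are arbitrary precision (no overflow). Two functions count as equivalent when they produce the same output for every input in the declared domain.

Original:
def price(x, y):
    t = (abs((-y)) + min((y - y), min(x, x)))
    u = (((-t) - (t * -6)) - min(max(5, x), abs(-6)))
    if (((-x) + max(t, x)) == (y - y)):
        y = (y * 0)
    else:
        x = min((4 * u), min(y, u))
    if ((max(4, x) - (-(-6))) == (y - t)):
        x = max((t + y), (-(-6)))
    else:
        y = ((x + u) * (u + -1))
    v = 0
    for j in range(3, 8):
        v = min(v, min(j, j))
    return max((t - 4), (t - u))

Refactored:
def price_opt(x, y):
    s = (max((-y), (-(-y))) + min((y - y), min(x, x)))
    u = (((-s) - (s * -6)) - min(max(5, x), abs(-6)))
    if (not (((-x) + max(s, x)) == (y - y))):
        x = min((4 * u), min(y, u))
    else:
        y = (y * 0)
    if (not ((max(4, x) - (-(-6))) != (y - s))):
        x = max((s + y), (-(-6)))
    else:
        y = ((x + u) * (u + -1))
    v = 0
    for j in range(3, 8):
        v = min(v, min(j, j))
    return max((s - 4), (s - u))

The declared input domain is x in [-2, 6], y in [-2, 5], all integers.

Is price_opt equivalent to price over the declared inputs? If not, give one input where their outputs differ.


The two versions differ — the changes include boolean connective usage differs, and min/max/abs usage differs, and comparison usage differs, and local variable names differ.
As a probe, take x=6, y=4: price runs t=4, then u=14, then (((-x) + max(t, x)) == (y - y)) is true, then y=0, then ((max(4, x) - (-(-6))) == (y - t)) is false, then y=260, then v=0, then (j=3), then v=0, then (j=4), then v=0, then (j=5), then v=0, then (j=6), then v=0, then (j=7), then v=0, then returns 0; price_opt runs s=4, then u=14, then (not (((-x) + max(s, x)) == (y - y))) is false, then y=0, then (not ((max(4, x) - (-(-6))) != (y - s))) is false, then y=260, then v=0, then (j=3), then v=0, then (j=4), then v=0, then (j=5), then v=0, then (j=6), then v=0, then (j=7), then v=0, then returns 0; both end at 0.
Across all 72 domain points the two functions coincide.
verdict: equivalent


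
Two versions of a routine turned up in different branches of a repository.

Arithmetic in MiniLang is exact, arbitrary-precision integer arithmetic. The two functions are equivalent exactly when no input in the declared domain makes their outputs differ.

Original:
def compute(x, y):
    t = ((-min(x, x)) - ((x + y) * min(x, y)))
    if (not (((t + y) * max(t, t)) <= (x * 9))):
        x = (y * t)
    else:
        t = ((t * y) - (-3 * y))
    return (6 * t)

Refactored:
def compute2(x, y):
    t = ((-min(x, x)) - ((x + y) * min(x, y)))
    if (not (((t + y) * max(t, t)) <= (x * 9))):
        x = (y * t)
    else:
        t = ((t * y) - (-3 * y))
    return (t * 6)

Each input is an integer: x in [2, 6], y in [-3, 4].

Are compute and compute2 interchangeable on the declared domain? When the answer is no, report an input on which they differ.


Behavior is preserved: although same computation, different form, the outputs never diverge.
One worked example (x=3, y=0) — compute: t := -3 | (not (((t + y) * max(t, t)) <= (x * 9))): false | t := 0 | result 0; compute2: t := -3 | (not (((t + y) * max(t, t)) <= (x * 9))): false | t := 0 | result 0; agreement on 0.
An exhaustive pass over the 40 declared inputs shows identical outputs.
verdict: equivalent


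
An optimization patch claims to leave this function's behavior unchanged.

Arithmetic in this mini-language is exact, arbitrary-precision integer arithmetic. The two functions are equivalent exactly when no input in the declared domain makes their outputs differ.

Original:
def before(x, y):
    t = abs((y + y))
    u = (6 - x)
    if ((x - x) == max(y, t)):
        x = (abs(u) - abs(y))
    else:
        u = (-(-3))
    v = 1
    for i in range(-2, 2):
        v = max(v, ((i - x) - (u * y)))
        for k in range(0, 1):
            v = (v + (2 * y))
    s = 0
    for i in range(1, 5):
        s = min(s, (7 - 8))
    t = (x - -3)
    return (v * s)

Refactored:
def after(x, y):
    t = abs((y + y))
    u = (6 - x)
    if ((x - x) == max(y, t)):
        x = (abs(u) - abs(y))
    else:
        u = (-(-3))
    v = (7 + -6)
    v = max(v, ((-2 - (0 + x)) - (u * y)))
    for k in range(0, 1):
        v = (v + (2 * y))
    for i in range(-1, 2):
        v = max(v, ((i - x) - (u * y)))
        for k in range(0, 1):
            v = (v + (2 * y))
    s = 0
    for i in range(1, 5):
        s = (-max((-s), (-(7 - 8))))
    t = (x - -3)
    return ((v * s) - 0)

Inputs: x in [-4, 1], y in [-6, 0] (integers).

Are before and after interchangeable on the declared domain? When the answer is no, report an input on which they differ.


Comparing the listings, the differences include: statement counts differ, loop structure differs, constant usage differs, arithmetic usage differs, min/max/abs usage differs.
One worked example (x=-1, y=-5) — before: t=10, then u=7, then ((x - x) == max(y, t)) is false, then u=3, then v=1, then (i=-2), then v=14, then (k=0), then v=4, then (i=-1), then v=15, then (k=0), then v=5, then (i=0), then v=16, then (k=0), then v=6, then (i=1), then v=17, then (k=0), then v=7, then s=0, then (i=1), then s=-1, then (i=2), then s=-1, then (i=3), then s=-1, then (i=4), then s=-1, then t=2, then returns -7; after: t=10, then u=7, then ((x - x) == max(y, t)) is false, then u=3, then v=1, then v=14, then (k=0), then v=4, then (i=-1), then v=15, then (k=0), then v=5, then (i=0), then v=16, then (k=0), then v=6, then (i=1), then v=17, then (k=0), then v=7, then s=0, then (i=1), then s=-1, then (i=2), then s=-1, then (i=3), then s=-1, then (i=4), then s=-1, then t=2, then returns -7; agreement on -7.
An exhaustive pass over the 42 declared inputs shows identical outputs.
verdict: equivalent


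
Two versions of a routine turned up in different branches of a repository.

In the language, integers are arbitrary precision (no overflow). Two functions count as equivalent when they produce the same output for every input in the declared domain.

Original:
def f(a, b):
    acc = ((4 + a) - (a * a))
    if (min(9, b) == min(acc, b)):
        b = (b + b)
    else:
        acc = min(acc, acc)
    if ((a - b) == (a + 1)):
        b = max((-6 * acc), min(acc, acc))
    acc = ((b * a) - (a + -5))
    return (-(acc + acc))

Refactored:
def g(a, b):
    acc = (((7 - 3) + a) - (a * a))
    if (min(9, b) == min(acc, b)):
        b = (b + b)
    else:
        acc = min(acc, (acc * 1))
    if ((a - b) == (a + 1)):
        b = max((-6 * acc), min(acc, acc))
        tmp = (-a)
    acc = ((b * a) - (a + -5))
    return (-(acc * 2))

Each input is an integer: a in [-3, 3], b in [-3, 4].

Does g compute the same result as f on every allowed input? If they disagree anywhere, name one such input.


Differences: local variable names differ; and statement counts differ; and constant usage differs; and arithmetic usage differs — yet all 56 inputs agree.
verdict: equivalent


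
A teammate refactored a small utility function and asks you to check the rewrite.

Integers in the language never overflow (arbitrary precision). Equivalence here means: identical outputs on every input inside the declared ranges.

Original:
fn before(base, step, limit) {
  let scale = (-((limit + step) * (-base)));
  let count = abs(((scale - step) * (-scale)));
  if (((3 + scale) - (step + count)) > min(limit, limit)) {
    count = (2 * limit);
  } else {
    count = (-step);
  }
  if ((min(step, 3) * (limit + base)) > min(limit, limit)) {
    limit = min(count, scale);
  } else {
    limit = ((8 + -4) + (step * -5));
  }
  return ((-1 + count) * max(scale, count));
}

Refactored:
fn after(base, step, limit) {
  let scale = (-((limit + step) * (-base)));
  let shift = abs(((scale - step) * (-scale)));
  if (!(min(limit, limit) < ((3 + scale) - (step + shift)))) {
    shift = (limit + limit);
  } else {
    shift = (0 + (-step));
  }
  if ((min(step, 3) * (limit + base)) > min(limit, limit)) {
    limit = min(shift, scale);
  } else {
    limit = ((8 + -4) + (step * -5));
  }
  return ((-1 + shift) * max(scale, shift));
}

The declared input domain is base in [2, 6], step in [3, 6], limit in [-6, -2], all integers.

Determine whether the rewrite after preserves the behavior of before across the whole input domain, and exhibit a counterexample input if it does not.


Input base=2, step=3, limit=-6: 12 from before versus 78 from after.
verdict: not equivalent; witness: base=2, step=3, limit=-6


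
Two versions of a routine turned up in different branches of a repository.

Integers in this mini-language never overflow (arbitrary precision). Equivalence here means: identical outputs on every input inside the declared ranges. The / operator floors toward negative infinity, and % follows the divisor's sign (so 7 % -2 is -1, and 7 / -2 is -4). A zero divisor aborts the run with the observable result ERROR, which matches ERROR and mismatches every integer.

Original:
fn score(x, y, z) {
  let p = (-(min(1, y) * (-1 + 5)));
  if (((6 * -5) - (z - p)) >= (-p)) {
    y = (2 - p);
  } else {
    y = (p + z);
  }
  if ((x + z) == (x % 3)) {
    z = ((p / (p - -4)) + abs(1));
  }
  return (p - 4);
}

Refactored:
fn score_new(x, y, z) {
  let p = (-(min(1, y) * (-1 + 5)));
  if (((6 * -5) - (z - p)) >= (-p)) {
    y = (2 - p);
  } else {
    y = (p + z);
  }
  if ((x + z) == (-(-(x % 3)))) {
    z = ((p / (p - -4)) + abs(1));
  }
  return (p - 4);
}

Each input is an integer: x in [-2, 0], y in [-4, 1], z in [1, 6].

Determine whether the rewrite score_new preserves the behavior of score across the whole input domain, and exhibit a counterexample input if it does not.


The two are interchangeable: same computation, different form, and every declared input agrees.
One worked example (x=-2, y=1, z=6) — score: p = -4; (((6 * -5) - (z - p)) >= (-p)) -> false; y = 2; ((x + z) == (x % 3)) -> false; return -8; score_new: p = -4; (((6 * -5) - (z - p)) >= (-p)) -> false; y = 2; ((x + z) == (-(-(x % 3)))) -> false; return -8; agreement on -8.
Sweeping the whole domain (108 inputs) finds no disagreement.
verdict: equivalent


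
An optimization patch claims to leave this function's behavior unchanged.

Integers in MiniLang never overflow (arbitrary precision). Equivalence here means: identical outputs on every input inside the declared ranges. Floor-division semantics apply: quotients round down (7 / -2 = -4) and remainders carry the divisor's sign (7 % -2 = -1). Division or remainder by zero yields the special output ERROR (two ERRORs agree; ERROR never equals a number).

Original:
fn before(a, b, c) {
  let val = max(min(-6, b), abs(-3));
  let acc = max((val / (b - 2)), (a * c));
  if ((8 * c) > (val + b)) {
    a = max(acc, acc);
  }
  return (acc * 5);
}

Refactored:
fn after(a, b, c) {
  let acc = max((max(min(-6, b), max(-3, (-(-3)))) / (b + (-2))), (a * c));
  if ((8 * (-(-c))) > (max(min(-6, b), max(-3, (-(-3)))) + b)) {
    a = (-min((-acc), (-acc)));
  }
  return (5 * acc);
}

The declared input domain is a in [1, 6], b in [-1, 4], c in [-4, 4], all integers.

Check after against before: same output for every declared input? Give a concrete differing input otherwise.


The two versions differ — the changes include constant usage differs, plus min/max/abs usage differs, plus statement counts differ, plus local variable names differ, plus arithmetic usage differs.
Tracing a=4, b=0, c=3: before: val := 3 | acc := 12 | ((8 * c) > (val + b)): true | a := 12 | result 60 | after: acc := 12 | ((8 * (-(-c))) > (max(min(-6, b), max(-3, (-(-3)))) + b)): true | a := 12 | result 60 — matching result 60.
Sweeping the whole domain (324 inputs) finds no disagreement.
verdict: equivalent


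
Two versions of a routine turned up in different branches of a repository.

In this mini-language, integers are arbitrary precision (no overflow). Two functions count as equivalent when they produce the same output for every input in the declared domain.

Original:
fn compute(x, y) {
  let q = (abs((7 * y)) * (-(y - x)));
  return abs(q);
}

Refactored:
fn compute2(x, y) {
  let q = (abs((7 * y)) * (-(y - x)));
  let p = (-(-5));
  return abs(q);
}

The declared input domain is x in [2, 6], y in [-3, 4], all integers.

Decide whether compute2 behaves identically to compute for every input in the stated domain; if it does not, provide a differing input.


Equivalent. There is a behavioral-looking edit here, yet the outcome never shifts on this domain.
Every one of the 40 inputs gives matching results.
Tracing x=4, y=0: compute: q becomes 0; next final value 0 | compute2: q becomes 0; next p becomes 5; next final value 0 — matching result 0.
verdict: equivalent


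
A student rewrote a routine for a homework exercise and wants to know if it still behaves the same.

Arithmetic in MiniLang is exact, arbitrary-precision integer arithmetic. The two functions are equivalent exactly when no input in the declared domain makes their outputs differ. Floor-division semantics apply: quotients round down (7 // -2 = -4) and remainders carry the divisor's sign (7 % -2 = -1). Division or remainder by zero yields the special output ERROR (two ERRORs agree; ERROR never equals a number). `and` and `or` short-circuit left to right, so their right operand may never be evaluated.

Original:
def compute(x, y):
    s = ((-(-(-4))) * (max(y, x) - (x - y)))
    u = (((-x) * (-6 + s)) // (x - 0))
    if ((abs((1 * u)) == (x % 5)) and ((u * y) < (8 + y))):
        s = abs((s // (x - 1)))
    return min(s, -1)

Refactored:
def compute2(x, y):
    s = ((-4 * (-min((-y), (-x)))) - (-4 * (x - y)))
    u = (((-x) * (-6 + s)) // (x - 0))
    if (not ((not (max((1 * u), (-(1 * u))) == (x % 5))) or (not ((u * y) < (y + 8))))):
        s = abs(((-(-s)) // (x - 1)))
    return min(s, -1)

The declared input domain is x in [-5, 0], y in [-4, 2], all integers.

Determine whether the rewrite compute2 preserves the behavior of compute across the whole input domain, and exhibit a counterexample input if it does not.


The two are interchangeable: boolean connective usage differs; min/max/abs usage differs; arithmetic usage differs; constant usage differs, and every declared input agrees.
Spot check at x=-1, y=2 — compute: s = -20; u = 26; ((abs((1 * u)) == (x % 5)) and ((u * y) < (8 + y))) -> false; return -20. compute2: s = -20; u = 26; (not ((not (max((1 * u), (-(1 * u))) == (x % 5))) or (not ((u * y) < (y + 8))))) -> false; return -20. Both give -20.
Checked all 42 inputs in the declared domain: the outputs agree on every one.
verdict: equivalent


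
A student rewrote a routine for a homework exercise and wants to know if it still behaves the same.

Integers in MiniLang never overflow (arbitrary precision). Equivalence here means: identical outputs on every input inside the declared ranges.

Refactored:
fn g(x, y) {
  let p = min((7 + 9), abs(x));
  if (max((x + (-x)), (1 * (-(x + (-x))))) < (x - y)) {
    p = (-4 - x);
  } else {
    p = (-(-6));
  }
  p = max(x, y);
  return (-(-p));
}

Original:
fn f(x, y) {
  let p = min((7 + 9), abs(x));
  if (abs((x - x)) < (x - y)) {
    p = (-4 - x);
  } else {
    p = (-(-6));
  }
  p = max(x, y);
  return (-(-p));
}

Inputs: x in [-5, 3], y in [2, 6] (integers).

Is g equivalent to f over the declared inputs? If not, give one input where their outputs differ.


Although arithmetic usage differs; and constant usage differs; and min/max/abs usage differs, 45/45 inputs agree.
verdict: equivalent


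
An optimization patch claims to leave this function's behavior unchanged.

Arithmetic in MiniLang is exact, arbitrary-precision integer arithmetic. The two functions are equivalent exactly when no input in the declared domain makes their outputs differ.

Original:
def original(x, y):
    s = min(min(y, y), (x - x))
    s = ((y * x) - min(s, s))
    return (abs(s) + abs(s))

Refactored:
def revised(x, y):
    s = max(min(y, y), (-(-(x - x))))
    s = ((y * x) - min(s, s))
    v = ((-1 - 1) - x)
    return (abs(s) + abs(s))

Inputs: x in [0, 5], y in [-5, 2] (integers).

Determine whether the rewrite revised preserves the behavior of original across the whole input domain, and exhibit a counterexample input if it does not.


Try x=0, y=-5.
original: s := -5 | s := 5 | result 10
revised: s := 0 | s := 0 | v := -2 | result 0
10 != 0, so the rewrite changes behavior.
verdict: not equivalent; witness: x=0, y=-5


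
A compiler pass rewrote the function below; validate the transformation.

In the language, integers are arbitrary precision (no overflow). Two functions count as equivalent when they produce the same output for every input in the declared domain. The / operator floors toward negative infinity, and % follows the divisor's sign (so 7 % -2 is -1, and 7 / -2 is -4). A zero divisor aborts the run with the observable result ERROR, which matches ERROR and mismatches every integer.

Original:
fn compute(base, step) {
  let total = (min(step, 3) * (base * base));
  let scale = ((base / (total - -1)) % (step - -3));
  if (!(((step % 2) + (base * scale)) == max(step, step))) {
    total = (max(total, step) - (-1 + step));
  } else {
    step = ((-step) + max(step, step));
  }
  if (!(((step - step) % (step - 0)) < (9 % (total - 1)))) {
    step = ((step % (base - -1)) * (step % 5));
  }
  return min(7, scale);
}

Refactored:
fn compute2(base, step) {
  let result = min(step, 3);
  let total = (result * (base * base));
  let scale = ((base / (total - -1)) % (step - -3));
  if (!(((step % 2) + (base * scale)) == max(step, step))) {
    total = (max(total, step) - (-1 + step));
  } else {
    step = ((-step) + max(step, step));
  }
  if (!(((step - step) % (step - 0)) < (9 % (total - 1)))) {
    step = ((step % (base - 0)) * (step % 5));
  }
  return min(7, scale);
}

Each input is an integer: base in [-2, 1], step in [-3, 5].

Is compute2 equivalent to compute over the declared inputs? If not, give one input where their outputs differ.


base=0, step=-1 yields 0 from compute but ERROR from compute2.
verdict: not equivalent; witness: base=0, step=-1


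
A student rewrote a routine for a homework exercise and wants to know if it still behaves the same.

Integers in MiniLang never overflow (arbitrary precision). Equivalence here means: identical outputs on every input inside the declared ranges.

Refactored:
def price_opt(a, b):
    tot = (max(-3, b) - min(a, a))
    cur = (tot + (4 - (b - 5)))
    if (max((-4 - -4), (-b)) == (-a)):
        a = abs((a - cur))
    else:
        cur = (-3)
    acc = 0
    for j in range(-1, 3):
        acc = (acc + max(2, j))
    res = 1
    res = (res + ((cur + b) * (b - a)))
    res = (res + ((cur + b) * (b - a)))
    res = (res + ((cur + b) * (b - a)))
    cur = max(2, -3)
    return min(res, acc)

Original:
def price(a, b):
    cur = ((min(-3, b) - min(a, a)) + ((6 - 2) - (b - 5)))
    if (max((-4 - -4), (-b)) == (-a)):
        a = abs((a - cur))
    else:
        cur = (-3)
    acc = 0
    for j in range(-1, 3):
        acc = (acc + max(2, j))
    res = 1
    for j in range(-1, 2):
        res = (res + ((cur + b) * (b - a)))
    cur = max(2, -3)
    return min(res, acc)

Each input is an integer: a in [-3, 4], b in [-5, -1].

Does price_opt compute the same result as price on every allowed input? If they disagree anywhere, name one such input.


On input a=-2, b=-2, price returns -335 while price_opt returns -404.
verdict: not equivalent; witness: a=-2, b=-2


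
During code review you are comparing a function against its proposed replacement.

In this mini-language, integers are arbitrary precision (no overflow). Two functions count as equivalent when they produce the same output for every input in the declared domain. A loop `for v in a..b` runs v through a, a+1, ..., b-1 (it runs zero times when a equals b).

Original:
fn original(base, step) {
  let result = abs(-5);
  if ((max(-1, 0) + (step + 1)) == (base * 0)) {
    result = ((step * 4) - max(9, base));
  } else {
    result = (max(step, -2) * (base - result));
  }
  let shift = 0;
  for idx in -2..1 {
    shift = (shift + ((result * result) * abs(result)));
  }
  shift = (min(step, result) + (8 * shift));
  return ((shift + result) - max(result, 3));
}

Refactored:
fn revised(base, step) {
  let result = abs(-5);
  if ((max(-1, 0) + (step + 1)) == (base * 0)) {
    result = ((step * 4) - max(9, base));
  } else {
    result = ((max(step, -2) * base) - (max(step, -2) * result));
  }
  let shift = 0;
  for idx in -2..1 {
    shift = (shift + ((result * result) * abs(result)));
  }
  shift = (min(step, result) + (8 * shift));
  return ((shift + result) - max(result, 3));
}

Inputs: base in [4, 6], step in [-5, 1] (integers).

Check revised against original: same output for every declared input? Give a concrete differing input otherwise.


The two versions differ — the changes include min/max/abs usage differs, and arithmetic usage differs, and constant usage differs.
Spot check at base=4, step=-1 — original: result becomes 5; next ((max(-1, 0) + (step + 1)) == (base * 0)) evaluates to true; next result becomes -13; next shift becomes 0; next at idx=-2:; next shift becomes 2197; next at idx=-1:; next shift becomes 4394; next at idx=0:; next shift becomes 6591; next shift becomes 52715; next final value 52699. revised: result becomes 5; next ((max(-1, 0) + (step + 1)) == (base * 0)) evaluates to true; next result becomes -13; next shift becomes 0; next at idx=-2:; next shift becomes 2197; next at idx=-1:; next shift becomes 4394; next at idx=0:; next shift becomes 6591; next shift becomes 52715; next final value 52699. Both give 52699.
Every one of the 21 inputs gives matching results.
verdict: equivalent
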